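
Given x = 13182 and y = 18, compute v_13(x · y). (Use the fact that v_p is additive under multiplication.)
v_13(237276) = 3

v_p(x) = 3 (factor: 13182 = 13^3 · 6); v_p(y) = 0 (factor: 18 = 13^0 · 18). Additivity: v_p(xy) = v_p(x) + v_p(y) = 3 + 0 = 3. (Direct check: xy = 237276 = 13^3 · (108).)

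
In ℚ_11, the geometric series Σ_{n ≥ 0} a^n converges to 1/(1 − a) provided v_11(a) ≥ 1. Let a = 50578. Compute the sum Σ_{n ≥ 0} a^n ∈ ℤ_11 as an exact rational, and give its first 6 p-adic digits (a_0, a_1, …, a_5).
Σ a^n = 1/(1 − a) = -1/50577;  first 6 digits = (1, 0, 0, 5, 3, 0)

v_11(a) = 3 ≥ 1, so the series converges in ℤ_11 to 1/(1 − a) = 1/(1 − 50578) = -1/50577. Expand this rational in ℤ_11: compute digits iteratively via d_i = x_i mod 11, x_{i+1} = (x_i − d_i)/11. The first 6 digits are (1, 0, 0, 5, 3, 0).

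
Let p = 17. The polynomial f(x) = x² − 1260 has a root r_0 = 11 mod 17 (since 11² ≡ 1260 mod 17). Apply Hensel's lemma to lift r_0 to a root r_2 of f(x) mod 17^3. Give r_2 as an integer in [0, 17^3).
r_2 = 759 (mod 4913)

Hensel's recurrence: r_{i+1} = r_i − f(r_i)·(f′(r_i))^{-1} mod 17^{i+2}, with f′(x) = 2x. Iterate:
  r_0 = 11 (mod 17)
  r_1 = 181 (mod 289)
  r_2 = 759 (mod 4913)
Final: r_2 = 759, and one checks f(r_2) ≡ 0 mod 17^3.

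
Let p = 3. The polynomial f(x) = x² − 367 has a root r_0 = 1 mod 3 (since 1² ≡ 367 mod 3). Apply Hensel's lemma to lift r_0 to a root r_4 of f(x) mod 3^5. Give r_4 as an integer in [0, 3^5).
r_4 = 139 (mod 243)

Hensel's recurrence: r_{i+1} = r_i − f(r_i)·(f′(r_i))^{-1} mod 3^{i+2}, with f′(x) = 2x. Iterate:
  r_0 = 1 (mod 3)
  r_1 = 4 (mod 9)
  r_2 = 4 (mod 27)
  r_3 = 58 (mod 81)
  r_4 = 139 (mod 243)
Final: r_4 = 139, and one checks f(r_4) ≡ 0 mod 3^5.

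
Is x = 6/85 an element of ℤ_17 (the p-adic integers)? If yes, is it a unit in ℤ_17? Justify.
x ∉ ℤ_17 (v_17(x) = -1 < 0)

ℤ_17 = {x ∈ ℚ_17 : v_17(x) ≥ 0} and ℤ_17^× = {x ∈ ℤ_17 : v_17(x) = 0}. Here v_17(6/85) = v_17(num) − v_17(den) = -1; compare against these criteria.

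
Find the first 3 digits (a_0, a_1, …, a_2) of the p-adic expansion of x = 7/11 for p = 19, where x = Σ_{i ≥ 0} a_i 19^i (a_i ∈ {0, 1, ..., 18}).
(a_0, …, a_2) = (11, 15, 13)

v_19(7/11) = 0 (numerator and denominator both coprime to 19), so x ∈ ℤ_19^×. Compute digits iteratively via a_i = x_i mod 19, x_{i+1} = (x_i − a_i)/19, with x_0 = x:
  x_0 = 7/11;  a_0 = 11;  x_1 = (x_0 − 11)/19 = -6/11
  x_1 = -6/11;  a_1 = 15;  x_2 = (x_1 − 15)/19 = -9/11
  x_2 = -9/11;  a_2 = 13;  x_3 = (x_2 − 13)/19 = -8/11
Digits: (11, 15, 13).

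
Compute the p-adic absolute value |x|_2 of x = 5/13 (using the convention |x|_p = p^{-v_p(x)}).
|5/13|_2 = 1

Step 1 — compute v_2(x) by factoring powers of 2 out of the numerator and denominator: v_2(5/13) = 0. Step 2 — apply |x|_p = p^{-v_p(x)} = 2^{0} = 1.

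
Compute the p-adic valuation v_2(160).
v_2(160) = 5

v_2(n) is the largest exponent k such that 2^k divides n. Factor out: 160 = 2^5 · 5. (Sign doesn't affect v_p.) So v_2(160) = 5.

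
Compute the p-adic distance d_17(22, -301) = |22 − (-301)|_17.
d_17(22, -301) = 1/17

Step 1 — x − y = 22 − (-301) = 323. Step 2 — v_17(323) = 1 (factor: 323 = (17^1 · 19); the sign does not affect v_p). Step 3 — |x − y|_17 = 17^{-1} = 1/17.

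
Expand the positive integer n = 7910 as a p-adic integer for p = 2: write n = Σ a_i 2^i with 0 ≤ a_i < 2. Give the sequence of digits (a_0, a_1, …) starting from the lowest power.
(a_0, a_1, …) = (0, 1, 1, 0, 0, 1, 1, 1, 0, 1, 1, 1, 1)

Repeated division by 2 gives the digits low-to-high: 7910 = 1·2^1 + 1·2^2 + 1·2^5 + 1·2^6 + 1·2^7 + 1·2^9 + 1·2^10 + 1·2^11 + 1·2^12. Digit sequence: (0, 1, 1, 0, 0, 1, 1, 1, 0, 1, 1, 1, 1).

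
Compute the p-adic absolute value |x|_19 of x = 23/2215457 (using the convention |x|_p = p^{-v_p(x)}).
|23/2215457|_19 = 130321

Step 1 — compute v_19(x) by factoring powers of 19 out of the numerator and denominator: v_19(23/2215457) = -4. Step 2 — apply |x|_p = p^{-v_p(x)} = 19^{4} = 130321.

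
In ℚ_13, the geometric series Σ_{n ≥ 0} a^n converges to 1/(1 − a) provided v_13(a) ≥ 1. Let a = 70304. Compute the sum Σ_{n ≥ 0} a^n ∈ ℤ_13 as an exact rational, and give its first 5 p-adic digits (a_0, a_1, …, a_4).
Σ a^n = 1/(1 − a) = -1/70303;  first 5 digits = (1, 0, 0, 6, 2)

v_13(a) = 3 ≥ 1, so the series converges in ℤ_13 to 1/(1 − a) = 1/(1 − 70304) = -1/70303. Expand this rational in ℤ_13: compute digits iteratively via d_i = x_i mod 13, x_{i+1} = (x_i − d_i)/13. The first 5 digits are (1, 0, 0, 6, 2).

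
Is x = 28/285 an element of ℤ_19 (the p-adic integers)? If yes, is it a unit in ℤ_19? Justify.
x ∉ ℤ_19 (v_19(x) = -1 < 0)

ℤ_19 = {x ∈ ℚ_19 : v_19(x) ≥ 0} and ℤ_19^× = {x ∈ ℤ_19 : v_19(x) = 0}. Here v_19(28/285) = v_19(num) − v_19(den) = -1; compare against these criteria.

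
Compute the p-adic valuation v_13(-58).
v_13(-58) = 0

v_13(n) is the largest exponent k such that 13^k divides n. Factor out: -58 = -13^0 · 58. (Sign doesn't affect v_p.) So v_13(-58) = 0.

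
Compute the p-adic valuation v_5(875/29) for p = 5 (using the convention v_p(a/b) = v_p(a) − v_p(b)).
v_5(875/29) = 3

Factor powers of 5 from the numerator and denominator of the reduced fraction: 875 = 5^3 · 7 and 29 = 5^0 · 29. Apply v_p(a/b) = v_p(a) − v_p(b): v_5(875/29) = 3 − 0 = 3.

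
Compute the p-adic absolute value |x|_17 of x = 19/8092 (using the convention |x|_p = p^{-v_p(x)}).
|19/8092|_17 = 289

Step 1 — compute v_17(x) by factoring powers of 17 out of the numerator and denominator: v_17(19/8092) = -2. Step 2 — apply |x|_p = p^{-v_p(x)} = 17^{2} = 289.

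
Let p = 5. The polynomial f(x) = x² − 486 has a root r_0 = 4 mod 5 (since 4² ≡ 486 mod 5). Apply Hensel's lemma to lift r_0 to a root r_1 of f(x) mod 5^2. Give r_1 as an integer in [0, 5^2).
r_1 = 19 (mod 25)

Hensel's recurrence: r_{i+1} = r_i − f(r_i)·(f′(r_i))^{-1} mod 5^{i+2}, with f′(x) = 2x. Iterate:
  r_0 = 4 (mod 5)
  r_1 = 19 (mod 25)
Final: r_1 = 19, and one checks f(r_1) ≡ 0 mod 5^2.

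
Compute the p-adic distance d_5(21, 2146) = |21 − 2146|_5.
d_5(21, 2146) = 1/125

Step 1 — x − y = 21 − 2146 = -2125. Step 2 — v_5(-2125) = 3 (factor: -2125 = −(5^3 · 17); the sign does not affect v_p). Step 3 — |x − y|_5 = 5^{-3} = 1/125.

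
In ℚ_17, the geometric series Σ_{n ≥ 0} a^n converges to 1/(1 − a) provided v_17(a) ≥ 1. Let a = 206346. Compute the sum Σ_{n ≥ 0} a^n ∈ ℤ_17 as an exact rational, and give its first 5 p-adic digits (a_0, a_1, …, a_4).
Σ a^n = 1/(1 − a) = -1/206345;  first 5 digits = (1, 0, 0, 8, 2)

v_17(a) = 3 ≥ 1, so the series converges in ℤ_17 to 1/(1 − a) = 1/(1 − 206346) = -1/206345. Expand this rational in ℤ_17: compute digits iteratively via d_i = x_i mod 17, x_{i+1} = (x_i − d_i)/17. The first 5 digits are (1, 0, 0, 8, 2).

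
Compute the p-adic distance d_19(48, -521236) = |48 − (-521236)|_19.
d_19(48, -521236) = 1/130321

Step 1 — x − y = 48 − (-521236) = 521284. Step 2 — v_19(521284) = 4 (factor: 521284 = (19^4 · 4); the sign does not affect v_p). Step 3 — |x − y|_19 = 19^{-4} = 1/130321.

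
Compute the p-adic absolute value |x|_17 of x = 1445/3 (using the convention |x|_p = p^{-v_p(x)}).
|1445/3|_17 = 1/289

Step 1 — compute v_17(x) by factoring powers of 17 out of the numerator and denominator: v_17(1445/3) = 2. Step 2 — apply |x|_p = p^{-v_p(x)} = 17^{-2} = 1/289.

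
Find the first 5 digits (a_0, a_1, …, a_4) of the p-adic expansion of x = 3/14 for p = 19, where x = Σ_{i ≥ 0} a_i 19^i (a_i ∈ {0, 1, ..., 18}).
(a_0, …, a_4) = (7, 1, 4, 12, 17)

v_19(3/14) = 0 (numerator and denominator both coprime to 19), so x ∈ ℤ_19^×. Compute digits iteratively via a_i = x_i mod 19, x_{i+1} = (x_i − a_i)/19, with x_0 = x:
  x_0 = 3/14;  a_0 = 7;  x_1 = (x_0 − 7)/19 = -5/14
  x_1 = -5/14;  a_1 = 1;  x_2 = (x_1 − 1)/19 = -1/14
  x_2 = -1/14;  a_2 = 4;  x_3 = (x_2 − 4)/19 = -3/14
  x_3 = -3/14;  a_3 = 12;  x_4 = (x_3 − 12)/19 = -9/14
  x_4 = -9/14;  a_4 = 17;  x_5 = (x_4 − 17)/19 = -13/14
Digits: (7, 1, 4, 12, 17).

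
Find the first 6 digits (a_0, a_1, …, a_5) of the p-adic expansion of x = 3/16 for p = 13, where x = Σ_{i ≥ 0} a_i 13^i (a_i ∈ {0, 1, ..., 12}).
(a_0, …, a_5) = (1, 4, 7, 10, 0, 4)

v_13(3/16) = 0 (numerator and denominator both coprime to 13), so x ∈ ℤ_13^×. Compute digits iteratively via a_i = x_i mod 13, x_{i+1} = (x_i − a_i)/13, with x_0 = x:
  x_0 = 3/16;  a_0 = 1;  x_1 = (x_0 − 1)/13 = -1/16
  x_1 = -1/16;  a_1 = 4;  x_2 = (x_1 − 4)/13 = -5/16
  x_2 = -5/16;  a_2 = 7;  x_3 = (x_2 − 7)/13 = -9/16
  x_3 = -9/16;  a_3 = 10;  x_4 = (x_3 − 10)/13 = -13/16
  x_4 = -13/16;  a_4 = 0;  x_5 = (x_4 − 0)/13 = -1/16
  x_5 = -1/16;  a_5 = 4;  x_6 = (x_5 − 4)/13 = -5/16
Digits: (1, 4, 7, 10, 0, 4).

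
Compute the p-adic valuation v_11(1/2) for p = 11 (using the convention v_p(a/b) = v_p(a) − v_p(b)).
v_11(1/2) = 0

Factor powers of 11 from the numerator and denominator of the reduced fraction: 1 = 11^0 · 1 and 2 = 11^0 · 2. Apply v_p(a/b) = v_p(a) − v_p(b): v_11(1/2) = 0 − 0 = 0.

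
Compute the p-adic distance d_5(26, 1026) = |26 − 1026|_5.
d_5(26, 1026) = 1/125

Step 1 — x − y = 26 − 1026 = -1000. Step 2 — v_5(-1000) = 3 (factor: -1000 = −(5^3 · 8); the sign does not affect v_p). Step 3 — |x − y|_5 = 5^{-3} = 1/125.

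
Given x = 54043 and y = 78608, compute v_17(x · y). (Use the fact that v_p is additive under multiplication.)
v_17(4248212144) = 6

v_p(x) = 3 (factor: 54043 = 17^3 · 11); v_p(y) = 3 (factor: 78608 = 17^3 · 16). Additivity: v_p(xy) = v_p(x) + v_p(y) = 3 + 3 = 6. (Direct check: xy = 4248212144 = 17^6 · (176).)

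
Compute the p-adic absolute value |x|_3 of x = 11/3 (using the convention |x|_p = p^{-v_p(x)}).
|11/3|_3 = 3

Step 1 — compute v_3(x) by factoring powers of 3 out of the numerator and denominator: v_3(11/3) = -1. Step 2 — apply |x|_p = p^{-v_p(x)} = 3^{1} = 3.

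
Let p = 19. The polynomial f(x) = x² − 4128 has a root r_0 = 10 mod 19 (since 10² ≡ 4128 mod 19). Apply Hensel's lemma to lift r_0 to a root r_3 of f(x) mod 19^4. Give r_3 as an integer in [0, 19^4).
r_3 = 47719 (mod 130321)

Hensel's recurrence: r_{i+1} = r_i − f(r_i)·(f′(r_i))^{-1} mod 19^{i+2}, with f′(x) = 2x. Iterate:
  r_0 = 10 (mod 19)
  r_1 = 67 (mod 361)
  r_2 = 6565 (mod 6859)
  r_3 = 47719 (mod 130321)
Final: r_3 = 47719, and one checks f(r_3) ≡ 0 mod 19^4.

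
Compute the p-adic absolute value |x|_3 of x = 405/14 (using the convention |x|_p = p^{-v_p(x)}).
|405/14|_3 = 1/81

Step 1 — compute v_3(x) by factoring powers of 3 out of the numerator and denominator: v_3(405/14) = 4. Step 2 — apply |x|_p = p^{-v_p(x)} = 3^{-4} = 1/81.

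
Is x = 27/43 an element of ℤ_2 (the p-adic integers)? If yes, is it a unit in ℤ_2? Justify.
x ∈ ℤ_2^× (unit); v_2(x) = 0

ℤ_2 = {x ∈ ℚ_2 : v_2(x) ≥ 0} and ℤ_2^× = {x ∈ ℤ_2 : v_2(x) = 0}. Here v_2(27/43) = v_2(num) − v_2(den) = 0; compare against these criteria.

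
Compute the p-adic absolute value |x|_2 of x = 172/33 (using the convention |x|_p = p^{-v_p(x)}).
|172/33|_2 = 1/4

Step 1 — compute v_2(x) by factoring powers of 2 out of the numerator and denominator: v_2(172/33) = 2. Step 2 — apply |x|_p = p^{-v_p(x)} = 2^{-2} = 1/4.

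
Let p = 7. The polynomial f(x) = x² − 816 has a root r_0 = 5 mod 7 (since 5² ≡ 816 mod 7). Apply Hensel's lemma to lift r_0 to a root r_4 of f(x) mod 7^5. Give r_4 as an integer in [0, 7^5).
r_4 = 16357 (mod 16807)

Hensel's recurrence: r_{i+1} = r_i − f(r_i)·(f′(r_i))^{-1} mod 7^{i+2}, with f′(x) = 2x. Iterate:
  r_0 = 5 (mod 7)
  r_1 = 40 (mod 49)
  r_2 = 236 (mod 343)
  r_3 = 1951 (mod 2401)
  r_4 = 16357 (mod 16807)
Final: r_4 = 16357, and one checks f(r_4) ≡ 0 mod 7^5.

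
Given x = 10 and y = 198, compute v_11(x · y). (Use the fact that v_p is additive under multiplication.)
v_11(1980) = 1

v_p(x) = 0 (factor: 10 = 11^0 · 10); v_p(y) = 1 (factor: 198 = 11^1 · 18). Additivity: v_p(xy) = v_p(x) + v_p(y) = 0 + 1 = 1. (Direct check: xy = 1980 = 11^1 · (180).)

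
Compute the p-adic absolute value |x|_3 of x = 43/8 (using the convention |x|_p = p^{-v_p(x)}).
|43/8|_3 = 1

Step 1 — compute v_3(x) by factoring powers of 3 out of the numerator and denominator: v_3(43/8) = 0. Step 2 — apply |x|_p = p^{-v_p(x)} = 3^{0} = 1.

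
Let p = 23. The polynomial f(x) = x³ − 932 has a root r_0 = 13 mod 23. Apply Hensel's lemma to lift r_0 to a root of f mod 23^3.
r_2 = 1922 (mod 12167)

Hensel: r_{i+1} = r_i − f(r_i)/f′(r_i) mod 23^{i+2}, where f′(x) = 3x². Iterate:
  r_0 = 13 (mod 23)
  r_1 = 335 (mod 529)
  r_2 = 1922 (mod 12167)
Final: r = 1922 with f(r) ≡ 0 mod 23^3.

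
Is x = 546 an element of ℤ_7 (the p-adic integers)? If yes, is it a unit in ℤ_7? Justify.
x ∈ ℤ_7 but not a unit; v_7(x) = 1 > 0

ℤ_7 = {x ∈ ℚ_7 : v_7(x) ≥ 0} and ℤ_7^× = {x ∈ ℤ_7 : v_7(x) = 0}. Here v_7(546) = v_7(num) − v_7(den) = 1; compare against these criteria.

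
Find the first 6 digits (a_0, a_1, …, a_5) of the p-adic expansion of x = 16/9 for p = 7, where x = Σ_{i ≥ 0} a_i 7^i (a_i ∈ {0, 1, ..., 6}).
(a_0, …, a_5) = (1, 4, 1, 6, 3, 1)

v_7(16/9) = 0 (numerator and denominator both coprime to 7), so x ∈ ℤ_7^×. Compute digits iteratively via a_i = x_i mod 7, x_{i+1} = (x_i − a_i)/7, with x_0 = x:
  x_0 = 16/9;  a_0 = 1;  x_1 = (x_0 − 1)/7 = 1/9
  x_1 = 1/9;  a_1 = 4;  x_2 = (x_1 − 4)/7 = -5/9
  x_2 = -5/9;  a_2 = 1;  x_3 = (x_2 − 1)/7 = -2/9
  x_3 = -2/9;  a_3 = 6;  x_4 = (x_3 − 6)/7 = -8/9
  x_4 = -8/9;  a_4 = 3;  x_5 = (x_4 − 3)/7 = -5/9
  x_5 = -5/9;  a_5 = 1;  x_6 = (x_5 − 1)/7 = -2/9
Digits: (1, 4, 1, 6, 3, 1).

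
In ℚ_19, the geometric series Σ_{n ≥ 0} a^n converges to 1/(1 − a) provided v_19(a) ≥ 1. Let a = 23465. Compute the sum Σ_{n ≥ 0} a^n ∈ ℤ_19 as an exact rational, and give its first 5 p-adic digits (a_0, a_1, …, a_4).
Σ a^n = 1/(1 − a) = -1/23464;  first 5 digits = (1, 0, 8, 3, 7)

v_19(a) = 2 ≥ 1, so the series converges in ℤ_19 to 1/(1 − a) = 1/(1 − 23465) = -1/23464. Expand this rational in ℤ_19: compute digits iteratively via d_i = x_i mod 19, x_{i+1} = (x_i − d_i)/19. The first 5 digits are (1, 0, 8, 3, 7).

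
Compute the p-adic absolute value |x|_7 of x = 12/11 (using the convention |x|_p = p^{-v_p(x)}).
|12/11|_7 = 1

Step 1 — compute v_7(x) by factoring powers of 7 out of the numerator and denominator: v_7(12/11) = 0. Step 2 — apply |x|_p = p^{-v_p(x)} = 7^{0} = 1.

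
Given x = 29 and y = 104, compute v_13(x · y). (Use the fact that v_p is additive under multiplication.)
v_13(3016) = 1

v_p(x) = 0 (factor: 29 = 13^0 · 29); v_p(y) = 1 (factor: 104 = 13^1 · 8). Additivity: v_p(xy) = v_p(x) + v_p(y) = 0 + 1 = 1. (Direct check: xy = 3016 = 13^1 · (232).)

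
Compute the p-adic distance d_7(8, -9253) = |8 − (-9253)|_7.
d_7(8, -9253) = 1/343

Step 1 — x − y = 8 − (-9253) = 9261. Step 2 — v_7(9261) = 3 (factor: 9261 = (7^3 · 27); the sign does not affect v_p). Step 3 — |x − y|_7 = 7^{-3} = 1/343.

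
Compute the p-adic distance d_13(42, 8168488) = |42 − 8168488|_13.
d_13(42, 8168488) = 1/371293

Step 1 — x − y = 42 − 8168488 = -8168446. Step 2 — v_13(-8168446) = 5 (factor: -8168446 = −(13^5 · 22); the sign does not affect v_p). Step 3 — |x − y|_13 = 13^{-5} = 1/371293.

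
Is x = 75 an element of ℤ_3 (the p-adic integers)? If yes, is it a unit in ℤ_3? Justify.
x ∈ ℤ_3 but not a unit; v_3(x) = 1 > 0

ℤ_3 = {x ∈ ℚ_3 : v_3(x) ≥ 0} and ℤ_3^× = {x ∈ ℤ_3 : v_3(x) = 0}. Here v_3(75) = v_3(num) − v_3(den) = 1; compare against these criteria.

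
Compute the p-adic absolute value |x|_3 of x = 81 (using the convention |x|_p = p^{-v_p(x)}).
|81|_3 = 1/81

Step 1 — compute v_3(x) by factoring powers of 3 out of the numerator and denominator: v_3(81) = 4. Step 2 — apply |x|_p = p^{-v_p(x)} = 3^{-4} = 1/81.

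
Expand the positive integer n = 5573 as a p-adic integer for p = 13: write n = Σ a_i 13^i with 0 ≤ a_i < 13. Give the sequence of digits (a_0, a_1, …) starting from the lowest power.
(a_0, a_1, …) = (9, 12, 6, 2)

Repeated division by 13 gives the digits low-to-high: 5573 = 9 + 12·13^1 + 6·13^2 + 2·13^3. Digit sequence: (9, 12, 6, 2).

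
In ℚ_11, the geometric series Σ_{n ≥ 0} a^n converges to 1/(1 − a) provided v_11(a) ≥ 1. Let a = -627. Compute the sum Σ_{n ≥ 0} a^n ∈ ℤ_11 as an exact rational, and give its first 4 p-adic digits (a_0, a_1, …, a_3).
Σ a^n = 1/(1 − a) = 1/628;  first 4 digits = (1, 9, 9, 0)

v_11(a) = 1 ≥ 1, so the series converges in ℤ_11 to 1/(1 − a) = 1/(1 − (-627)) = 1/628. Expand this rational in ℤ_11: compute digits iteratively via d_i = x_i mod 11, x_{i+1} = (x_i − d_i)/11. The first 4 digits are (1, 9, 9, 0).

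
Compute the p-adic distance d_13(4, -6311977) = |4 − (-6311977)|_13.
d_13(4, -6311977) = 1/371293

Step 1 — x − y = 4 − (-6311977) = 6311981. Step 2 — v_13(6311981) = 5 (factor: 6311981 = (13^5 · 17); the sign does not affect v_p). Step 3 — |x − y|_13 = 13^{-5} = 1/371293.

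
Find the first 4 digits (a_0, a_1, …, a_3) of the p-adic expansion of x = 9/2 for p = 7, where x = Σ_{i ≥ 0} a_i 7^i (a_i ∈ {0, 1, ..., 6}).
(a_0, …, a_3) = (1, 4, 3, 3)

v_7(9/2) = 0 (numerator and denominator both coprime to 7), so x ∈ ℤ_7^×. Compute digits iteratively via a_i = x_i mod 7, x_{i+1} = (x_i − a_i)/7, with x_0 = x:
  x_0 = 9/2;  a_0 = 1;  x_1 = (x_0 − 1)/7 = 1/2
  x_1 = 1/2;  a_1 = 4;  x_2 = (x_1 − 4)/7 = -1/2
  x_2 = -1/2;  a_2 = 3;  x_3 = (x_2 − 3)/7 = -1/2
  x_3 = -1/2;  a_3 = 3;  x_4 = (x_3 − 3)/7 = -1/2
Digits: (1, 4, 3, 3).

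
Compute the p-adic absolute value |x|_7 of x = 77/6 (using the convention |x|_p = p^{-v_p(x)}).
|77/6|_7 = 1/7

Step 1 — compute v_7(x) by factoring powers of 7 out of the numerator and denominator: v_7(77/6) = 1. Step 2 — apply |x|_p = p^{-v_p(x)} = 7^{-1} = 1/7.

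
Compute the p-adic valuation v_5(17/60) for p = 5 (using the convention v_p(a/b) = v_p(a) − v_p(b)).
v_5(17/60) = -1

Factor powers of 5 from the numerator and denominator of the reduced fraction: 17 = 5^0 · 17 and 60 = 5^1 · 12. Apply v_p(a/b) = v_p(a) − v_p(b): v_5(17/60) = 0 − 1 = -1.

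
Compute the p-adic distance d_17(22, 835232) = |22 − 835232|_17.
d_17(22, 835232) = 1/83521

Step 1 — x − y = 22 − 835232 = -835210. Step 2 — v_17(-835210) = 4 (factor: -835210 = −(17^4 · 10); the sign does not affect v_p). Step 3 — |x − y|_17 = 17^{-4} = 1/83521.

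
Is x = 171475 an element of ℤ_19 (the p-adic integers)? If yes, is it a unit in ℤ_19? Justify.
x ∈ ℤ_19 but not a unit; v_19(x) = 3 > 0

ℤ_19 = {x ∈ ℚ_19 : v_19(x) ≥ 0} and ℤ_19^× = {x ∈ ℤ_19 : v_19(x) = 0}. Here v_19(171475) = v_19(num) − v_19(den) = 3; compare against these criteria.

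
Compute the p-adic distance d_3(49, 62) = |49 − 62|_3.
d_3(49, 62) = 1

Step 1 — x − y = 49 − 62 = -13. Step 2 — v_3(-13) = 0 (factor: -13 = −(3^0 · 13); the sign does not affect v_p). Step 3 — |x − y|_3 = 3^{0} = 1.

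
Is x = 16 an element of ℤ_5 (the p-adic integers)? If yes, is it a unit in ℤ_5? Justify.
x ∈ ℤ_5^× (unit); v_5(x) = 0

ℤ_5 = {x ∈ ℚ_5 : v_5(x) ≥ 0} and ℤ_5^× = {x ∈ ℤ_5 : v_5(x) = 0}. Here v_5(16) = v_5(num) − v_5(den) = 0; compare against these criteria.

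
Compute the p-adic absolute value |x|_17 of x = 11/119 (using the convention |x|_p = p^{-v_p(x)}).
|11/119|_17 = 17

Step 1 — compute v_17(x) by factoring powers of 17 out of the numerator and denominator: v_17(11/119) = -1. Step 2 — apply |x|_p = p^{-v_p(x)} = 17^{1} = 17.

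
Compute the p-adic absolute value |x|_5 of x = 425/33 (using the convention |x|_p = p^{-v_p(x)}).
|425/33|_5 = 1/25

Step 1 — compute v_5(x) by factoring powers of 5 out of the numerator and denominator: v_5(425/33) = 2. Step 2 — apply |x|_p = p^{-v_p(x)} = 5^{-2} = 1/25.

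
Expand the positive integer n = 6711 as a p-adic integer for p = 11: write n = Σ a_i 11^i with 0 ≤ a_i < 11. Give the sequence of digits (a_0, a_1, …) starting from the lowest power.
(a_0, a_1, …) = (1, 5, 0, 5)

Repeated division by 11 gives the digits low-to-high: 6711 = 1 + 5·11^1 + 5·11^3. Digit sequence: (1, 5, 0, 5).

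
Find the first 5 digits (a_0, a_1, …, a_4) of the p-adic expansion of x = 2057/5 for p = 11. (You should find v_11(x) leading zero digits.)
(a_0, …, a_4) = (0, 0, 10, 6, 6)

v_11(2057/5) = 2, so a_0 = ... = a_1 = 0. Factor out: x = 11^2 · u with u = 17/5 a unit in ℤ_11. Expand u iteratively via a_{v+i} = u_i mod 11, u_{i+1} = (u_i − a_{v+i})/11:
  u_0 = 17/5;  a_2 = 10;  u_1 = (u_0 − 10)/11 = -3/5
  u_1 = -3/5;  a_3 = 6;  u_2 = (u_1 − 6)/11 = -3/5
  u_2 = -3/5;  a_4 = 6;  u_3 = (u_2 − 6)/11 = -3/5
Digits: (0, 0, 10, 6, 6).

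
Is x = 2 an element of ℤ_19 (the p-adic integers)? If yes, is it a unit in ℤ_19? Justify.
x ∈ ℤ_19^× (unit); v_19(x) = 0

ℤ_19 = {x ∈ ℚ_19 : v_19(x) ≥ 0} and ℤ_19^× = {x ∈ ℤ_19 : v_19(x) = 0}. Here v_19(2) = v_19(num) − v_19(den) = 0; compare against these criteria.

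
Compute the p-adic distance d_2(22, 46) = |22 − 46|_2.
d_2(22, 46) = 1/8

Step 1 — x − y = 22 − 46 = -24. Step 2 — v_2(-24) = 3 (factor: -24 = −(2^3 · 3); the sign does not affect v_p). Step 3 — |x − y|_2 = 2^{-3} = 1/8.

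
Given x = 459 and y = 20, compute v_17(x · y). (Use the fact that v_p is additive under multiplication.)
v_17(9180) = 1

v_p(x) = 1 (factor: 459 = 17^1 · 27); v_p(y) = 0 (factor: 20 = 17^0 · 20). Additivity: v_p(xy) = v_p(x) + v_p(y) = 1 + 0 = 1. (Direct check: xy = 9180 = 17^1 · (540).)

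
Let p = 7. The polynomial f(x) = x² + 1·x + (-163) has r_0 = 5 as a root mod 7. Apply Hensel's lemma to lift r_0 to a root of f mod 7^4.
r_3 = 1692 (mod 2401)

Hensel: r_{i+1} = r_i − f(r_i)·(f′(r_i))^{-1} mod 7^{i+2}, f′(x) = 2x + 1. Iterate:
  r_0 = 5 (mod 7)
  r_1 = 26 (mod 49)
  r_2 = 320 (mod 343)
  r_3 = 1692 (mod 2401)
Final: r = 1692 satisfies f(r) ≡ 0 mod 7^4.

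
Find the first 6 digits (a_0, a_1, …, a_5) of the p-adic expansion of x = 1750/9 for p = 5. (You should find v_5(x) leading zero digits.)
(a_0, …, a_5) = (0, 0, 0, 1, 4, 2)

v_5(1750/9) = 3, so a_0 = ... = a_2 = 0. Factor out: x = 5^3 · u with u = 14/9 a unit in ℤ_5. Expand u iteratively via a_{v+i} = u_i mod 5, u_{i+1} = (u_i − a_{v+i})/5:
  u_0 = 14/9;  a_3 = 1;  u_1 = (u_0 − 1)/5 = 1/9
  u_1 = 1/9;  a_4 = 4;  u_2 = (u_1 − 4)/5 = -7/9
  u_2 = -7/9;  a_5 = 2;  u_3 = (u_2 − 2)/5 = -5/9
Digits: (0, 0, 0, 1, 4, 2).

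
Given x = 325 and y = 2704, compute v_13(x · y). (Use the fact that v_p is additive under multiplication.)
v_13(878800) = 3

v_p(x) = 1 (factor: 325 = 13^1 · 25); v_p(y) = 2 (factor: 2704 = 13^2 · 16). Additivity: v_p(xy) = v_p(x) + v_p(y) = 1 + 2 = 3. (Direct check: xy = 878800 = 13^3 · (400).)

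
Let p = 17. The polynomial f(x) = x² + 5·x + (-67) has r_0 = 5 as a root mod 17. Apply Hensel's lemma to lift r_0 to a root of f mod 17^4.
r_3 = 52161 (mod 83521)

Hensel: r_{i+1} = r_i − f(r_i)·(f′(r_i))^{-1} mod 17^{i+2}, f′(x) = 2x + 5. Iterate:
  r_0 = 5 (mod 17)
  r_1 = 141 (mod 289)
  r_2 = 3031 (mod 4913)
  r_3 = 52161 (mod 83521)
Final: r = 52161 satisfies f(r) ≡ 0 mod 17^4.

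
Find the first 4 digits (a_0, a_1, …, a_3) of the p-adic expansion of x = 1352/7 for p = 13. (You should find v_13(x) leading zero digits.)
(a_0, …, a_3) = (0, 0, 3, 11)

v_13(1352/7) = 2, so a_0 = ... = a_1 = 0. Factor out: x = 13^2 · u with u = 8/7 a unit in ℤ_13. Expand u iteratively via a_{v+i} = u_i mod 13, u_{i+1} = (u_i − a_{v+i})/13:
  u_0 = 8/7;  a_2 = 3;  u_1 = (u_0 − 3)/13 = -1/7
  u_1 = -1/7;  a_3 = 11;  u_2 = (u_1 − 11)/13 = -6/7
Digits: (0, 0, 3, 11).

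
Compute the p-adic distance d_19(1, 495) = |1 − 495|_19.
d_19(1, 495) = 1/19

Step 1 — x − y = 1 − 495 = -494. Step 2 — v_19(-494) = 1 (factor: -494 = −(19^1 · 26); the sign does not affect v_p). Step 3 — |x − y|_19 = 19^{-1} = 1/19.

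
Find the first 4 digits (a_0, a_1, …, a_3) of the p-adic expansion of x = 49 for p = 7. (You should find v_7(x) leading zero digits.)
(a_0, …, a_3) = (0, 0, 1, 0)

v_7(49) = 2, so a_0 = ... = a_1 = 0. Factor out: x = 7^2 · u with u = 1 a unit in ℤ_7. Expand u iteratively via a_{v+i} = u_i mod 7, u_{i+1} = (u_i − a_{v+i})/7:
  u_0 = 1;  a_2 = 1;  u_1 = (u_0 − 1)/7 = 0
  u_1 = 0;  a_3 = 0;  u_2 = (u_1 − 0)/7 = 0
Digits: (0, 0, 1, 0).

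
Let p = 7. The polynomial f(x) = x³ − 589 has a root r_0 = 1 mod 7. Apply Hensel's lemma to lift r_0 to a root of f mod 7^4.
r_3 = 197 (mod 2401)

Hensel: r_{i+1} = r_i − f(r_i)/f′(r_i) mod 7^{i+2}, where f′(x) = 3x². Iterate:
  r_0 = 1 (mod 7)
  r_1 = 1 (mod 49)
  r_2 = 197 (mod 343)
  r_3 = 197 (mod 2401)
Final: r = 197 with f(r) ≡ 0 mod 7^4.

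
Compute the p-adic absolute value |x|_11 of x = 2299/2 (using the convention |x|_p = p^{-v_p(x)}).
|2299/2|_11 = 1/121

Step 1 — compute v_11(x) by factoring powers of 11 out of the numerator and denominator: v_11(2299/2) = 2. Step 2 — apply |x|_p = p^{-v_p(x)} = 11^{-2} = 1/121.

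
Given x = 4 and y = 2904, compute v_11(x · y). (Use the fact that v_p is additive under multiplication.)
v_11(11616) = 2

v_p(x) = 0 (factor: 4 = 11^0 · 4); v_p(y) = 2 (factor: 2904 = 11^2 · 24). Additivity: v_p(xy) = v_p(x) + v_p(y) = 0 + 2 = 2. (Direct check: xy = 11616 = 11^2 · (96).)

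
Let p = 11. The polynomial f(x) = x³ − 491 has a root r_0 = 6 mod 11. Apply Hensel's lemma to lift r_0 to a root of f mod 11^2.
r_1 = 50 (mod 121)

Hensel: r_{i+1} = r_i − f(r_i)/f′(r_i) mod 11^{i+2}, where f′(x) = 3x². Iterate:
  r_0 = 6 (mod 11)
  r_1 = 50 (mod 121)
Final: r = 50 with f(r) ≡ 0 mod 11^2.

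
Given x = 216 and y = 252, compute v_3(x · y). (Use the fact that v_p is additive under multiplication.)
v_3(54432) = 5

v_p(x) = 3 (factor: 216 = 3^3 · 8); v_p(y) = 2 (factor: 252 = 3^2 · 28). Additivity: v_p(xy) = v_p(x) + v_p(y) = 3 + 2 = 5. (Direct check: xy = 54432 = 3^5 · (224).)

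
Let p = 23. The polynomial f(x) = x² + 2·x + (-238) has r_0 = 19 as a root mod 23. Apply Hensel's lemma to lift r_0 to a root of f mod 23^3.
r_2 = 11243 (mod 12167)

Hensel: r_{i+1} = r_i − f(r_i)·(f′(r_i))^{-1} mod 23^{i+2}, f′(x) = 2x + 2. Iterate:
  r_0 = 19 (mod 23)
  r_1 = 134 (mod 529)
  r_2 = 11243 (mod 12167)
Final: r = 11243 satisfies f(r) ≡ 0 mod 23^3.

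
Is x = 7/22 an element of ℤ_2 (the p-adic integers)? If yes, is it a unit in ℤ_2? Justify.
x ∉ ℤ_2 (v_2(x) = -1 < 0)

ℤ_2 = {x ∈ ℚ_2 : v_2(x) ≥ 0} and ℤ_2^× = {x ∈ ℤ_2 : v_2(x) = 0}. Here v_2(7/22) = v_2(num) − v_2(den) = -1; compare against these criteria.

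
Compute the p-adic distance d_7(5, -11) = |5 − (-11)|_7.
d_7(5, -11) = 1

Step 1 — x − y = 5 − (-11) = 16. Step 2 — v_7(16) = 0 (factor: 16 = (7^0 · 16); the sign does not affect v_p). Step 3 — |x − y|_7 = 7^{0} = 1.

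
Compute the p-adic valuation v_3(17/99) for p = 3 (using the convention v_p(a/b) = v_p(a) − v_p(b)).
v_3(17/99) = -2

Factor powers of 3 from the numerator and denominator of the reduced fraction: 17 = 3^0 · 17 and 99 = 3^2 · 11. Apply v_p(a/b) = v_p(a) − v_p(b): v_3(17/99) = 0 − 2 = -2.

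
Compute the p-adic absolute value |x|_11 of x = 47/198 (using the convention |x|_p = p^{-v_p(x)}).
|47/198|_11 = 11

Step 1 — compute v_11(x) by factoring powers of 11 out of the numerator and denominator: v_11(47/198) = -1. Step 2 — apply |x|_p = p^{-v_p(x)} = 11^{1} = 11.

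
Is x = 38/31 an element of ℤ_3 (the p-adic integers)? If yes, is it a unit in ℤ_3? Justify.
x ∈ ℤ_3^× (unit); v_3(x) = 0

ℤ_3 = {x ∈ ℚ_3 : v_3(x) ≥ 0} and ℤ_3^× = {x ∈ ℤ_3 : v_3(x) = 0}. Here v_3(38/31) = v_3(num) − v_3(den) = 0; compare against these criteria.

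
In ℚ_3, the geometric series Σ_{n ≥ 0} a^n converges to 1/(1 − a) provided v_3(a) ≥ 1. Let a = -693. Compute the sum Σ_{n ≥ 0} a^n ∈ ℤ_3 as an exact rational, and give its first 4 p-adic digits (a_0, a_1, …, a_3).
Σ a^n = 1/(1 − a) = 1/694;  first 4 digits = (1, 0, 1, 1)

v_3(a) = 2 ≥ 1, so the series converges in ℤ_3 to 1/(1 − a) = 1/(1 − (-693)) = 1/694. Expand this rational in ℤ_3: compute digits iteratively via d_i = x_i mod 3, x_{i+1} = (x_i − d_i)/3. The first 4 digits are (1, 0, 1, 1).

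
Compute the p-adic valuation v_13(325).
v_13(325) = 1

v_13(n) is the largest exponent k such that 13^k divides n. Factor out: 325 = 13^1 · 25. (Sign doesn't affect v_p.) So v_13(325) = 1.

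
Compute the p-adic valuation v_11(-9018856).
v_11(-9018856) = 5

v_11(n) is the largest exponent k such that 11^k divides n. Factor out: -9018856 = -11^5 · 56. (Sign doesn't affect v_p.) So v_11(-9018856) = 5.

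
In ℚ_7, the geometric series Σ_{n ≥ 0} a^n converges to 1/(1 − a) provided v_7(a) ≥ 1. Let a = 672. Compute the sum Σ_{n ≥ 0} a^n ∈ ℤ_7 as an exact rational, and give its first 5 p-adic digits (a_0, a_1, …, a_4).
Σ a^n = 1/(1 − a) = -1/671;  first 5 digits = (1, 5, 3, 1, 0)

v_7(a) = 1 ≥ 1, so the series converges in ℤ_7 to 1/(1 − a) = 1/(1 − 672) = -1/671. Expand this rational in ℤ_7: compute digits iteratively via d_i = x_i mod 7, x_{i+1} = (x_i − d_i)/7. The first 5 digits are (1, 5, 3, 1, 0).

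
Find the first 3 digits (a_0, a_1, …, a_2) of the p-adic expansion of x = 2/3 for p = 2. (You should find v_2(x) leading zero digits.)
(a_0, …, a_2) = (0, 1, 1)

v_2(2/3) = 1, so a_0 = ... = a_0 = 0. Factor out: x = 2^1 · u with u = 1/3 a unit in ℤ_2. Expand u iteratively via a_{v+i} = u_i mod 2, u_{i+1} = (u_i − a_{v+i})/2:
  u_0 = 1/3;  a_1 = 1;  u_1 = (u_0 − 1)/2 = -1/3
  u_1 = -1/3;  a_2 = 1;  u_2 = (u_1 − 1)/2 = -2/3
Digits: (0, 1, 1).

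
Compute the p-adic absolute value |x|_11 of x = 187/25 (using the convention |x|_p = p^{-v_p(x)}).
|187/25|_11 = 1/11

Step 1 — compute v_11(x) by factoring powers of 11 out of the numerator and denominator: v_11(187/25) = 1. Step 2 — apply |x|_p = p^{-v_p(x)} = 11^{-1} = 1/11.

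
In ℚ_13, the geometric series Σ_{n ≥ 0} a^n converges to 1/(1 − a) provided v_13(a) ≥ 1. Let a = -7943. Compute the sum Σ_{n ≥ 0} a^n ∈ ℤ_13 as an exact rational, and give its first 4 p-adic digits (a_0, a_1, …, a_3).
Σ a^n = 1/(1 − a) = 1/7944;  first 4 digits = (1, 0, 5, 9)

v_13(a) = 2 ≥ 1, so the series converges in ℤ_13 to 1/(1 − a) = 1/(1 − (-7943)) = 1/7944. Expand this rational in ℤ_13: compute digits iteratively via d_i = x_i mod 13, x_{i+1} = (x_i − d_i)/13. The first 4 digits are (1, 0, 5, 9).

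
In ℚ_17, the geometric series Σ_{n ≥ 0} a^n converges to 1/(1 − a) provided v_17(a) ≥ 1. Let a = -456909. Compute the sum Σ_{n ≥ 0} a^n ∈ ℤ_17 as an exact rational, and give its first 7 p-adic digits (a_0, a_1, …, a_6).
Σ a^n = 1/(1 − a) = 1/456910;  first 7 digits = (1, 0, 0, 9, 11, 16, 12)

v_17(a) = 3 ≥ 1, so the series converges in ℤ_17 to 1/(1 − a) = 1/(1 − (-456909)) = 1/456910. Expand this rational in ℤ_17: compute digits iteratively via d_i = x_i mod 17, x_{i+1} = (x_i − d_i)/17. The first 7 digits are (1, 0, 0, 9, 11, 16, 12).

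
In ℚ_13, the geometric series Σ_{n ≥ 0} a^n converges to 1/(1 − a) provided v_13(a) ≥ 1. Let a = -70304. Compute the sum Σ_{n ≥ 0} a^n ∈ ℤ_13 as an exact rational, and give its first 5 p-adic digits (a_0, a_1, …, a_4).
Σ a^n = 1/(1 − a) = 1/70305;  first 5 digits = (1, 0, 0, 7, 10)

v_13(a) = 3 ≥ 1, so the series converges in ℤ_13 to 1/(1 − a) = 1/(1 − (-70304)) = 1/70305. Expand this rational in ℤ_13: compute digits iteratively via d_i = x_i mod 13, x_{i+1} = (x_i − d_i)/13. The first 5 digits are (1, 0, 0, 7, 10).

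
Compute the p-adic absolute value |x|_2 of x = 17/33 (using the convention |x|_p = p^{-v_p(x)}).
|17/33|_2 = 1

Step 1 — compute v_2(x) by factoring powers of 2 out of the numerator and denominator: v_2(17/33) = 0. Step 2 — apply |x|_p = p^{-v_p(x)} = 2^{0} = 1.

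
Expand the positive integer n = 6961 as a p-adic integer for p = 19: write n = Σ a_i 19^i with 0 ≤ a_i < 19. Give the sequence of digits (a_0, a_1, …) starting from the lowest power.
(a_0, a_1, …) = (7, 5, 0, 1)

Repeated division by 19 gives the digits low-to-high: 6961 = 7 + 5·19^1 + 1·19^3. Digit sequence: (7, 5, 0, 1).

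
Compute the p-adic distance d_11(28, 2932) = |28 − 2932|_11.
d_11(28, 2932) = 1/121

Step 1 — x − y = 28 − 2932 = -2904. Step 2 — v_11(-2904) = 2 (factor: -2904 = −(11^2 · 24); the sign does not affect v_p). Step 3 — |x − y|_11 = 11^{-2} = 1/121.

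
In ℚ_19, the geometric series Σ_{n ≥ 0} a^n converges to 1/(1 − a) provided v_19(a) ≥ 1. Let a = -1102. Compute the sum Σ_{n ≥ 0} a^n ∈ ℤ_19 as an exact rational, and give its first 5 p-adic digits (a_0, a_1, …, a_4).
Σ a^n = 1/(1 − a) = 1/1103;  first 5 digits = (1, 18, 16, 4, 1)

v_19(a) = 1 ≥ 1, so the series converges in ℤ_19 to 1/(1 − a) = 1/(1 − (-1102)) = 1/1103. Expand this rational in ℤ_19: compute digits iteratively via d_i = x_i mod 19, x_{i+1} = (x_i − d_i)/19. The first 5 digits are (1, 18, 16, 4, 1).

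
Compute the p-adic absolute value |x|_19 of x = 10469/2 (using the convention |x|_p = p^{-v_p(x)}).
|10469/2|_19 = 1/361

Step 1 — compute v_19(x) by factoring powers of 19 out of the numerator and denominator: v_19(10469/2) = 2. Step 2 — apply |x|_p = p^{-v_p(x)} = 19^{-2} = 1/361.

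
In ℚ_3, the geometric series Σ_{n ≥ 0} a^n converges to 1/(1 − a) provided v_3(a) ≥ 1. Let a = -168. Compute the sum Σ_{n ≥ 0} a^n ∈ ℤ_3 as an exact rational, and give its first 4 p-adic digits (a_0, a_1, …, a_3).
Σ a^n = 1/(1 − a) = 1/169;  first 4 digits = (1, 1, 0, 2)

v_3(a) = 1 ≥ 1, so the series converges in ℤ_3 to 1/(1 − a) = 1/(1 − (-168)) = 1/169. Expand this rational in ℤ_3: compute digits iteratively via d_i = x_i mod 3, x_{i+1} = (x_i − d_i)/3. The first 4 digits are (1, 1, 0, 2).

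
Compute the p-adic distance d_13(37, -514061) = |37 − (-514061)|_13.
d_13(37, -514061) = 1/28561

Step 1 — x − y = 37 − (-514061) = 514098. Step 2 — v_13(514098) = 4 (factor: 514098 = (13^4 · 18); the sign does not affect v_p). Step 3 — |x − y|_13 = 13^{-4} = 1/28561.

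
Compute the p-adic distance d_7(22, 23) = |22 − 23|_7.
d_7(22, 23) = 1

Step 1 — x − y = 22 − 23 = -1. Step 2 — v_7(-1) = 0 (factor: -1 = −(7^0 · 1); the sign does not affect v_p). Step 3 — |x − y|_7 = 7^{0} = 1.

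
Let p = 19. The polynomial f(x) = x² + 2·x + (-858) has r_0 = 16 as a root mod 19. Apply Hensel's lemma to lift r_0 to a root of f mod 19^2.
r_1 = 54 (mod 361)

Hensel: r_{i+1} = r_i − f(r_i)·(f′(r_i))^{-1} mod 19^{i+2}, f′(x) = 2x + 2. Iterate:
  r_0 = 16 (mod 19)
  r_1 = 54 (mod 361)
Final: r = 54 satisfies f(r) ≡ 0 mod 19^2.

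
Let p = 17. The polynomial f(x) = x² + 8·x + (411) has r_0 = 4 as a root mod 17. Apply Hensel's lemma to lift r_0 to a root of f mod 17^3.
r_2 = 2775 (mod 4913)

Hensel: r_{i+1} = r_i − f(r_i)·(f′(r_i))^{-1} mod 17^{i+2}, f′(x) = 2x + 8. Iterate:
  r_0 = 4 (mod 17)
  r_1 = 174 (mod 289)
  r_2 = 2775 (mod 4913)
Final: r = 2775 satisfies f(r) ≡ 0 mod 17^3.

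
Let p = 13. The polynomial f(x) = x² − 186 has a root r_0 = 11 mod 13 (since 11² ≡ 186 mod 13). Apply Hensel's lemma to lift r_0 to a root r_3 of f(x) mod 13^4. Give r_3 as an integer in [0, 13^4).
r_3 = 9670 (mod 28561)

Hensel's recurrence: r_{i+1} = r_i − f(r_i)·(f′(r_i))^{-1} mod 13^{i+2}, with f′(x) = 2x. Iterate:
  r_0 = 11 (mod 13)
  r_1 = 37 (mod 169)
  r_2 = 882 (mod 2197)
  r_3 = 9670 (mod 28561)
Final: r_3 = 9670, and one checks f(r_3) ≡ 0 mod 13^4.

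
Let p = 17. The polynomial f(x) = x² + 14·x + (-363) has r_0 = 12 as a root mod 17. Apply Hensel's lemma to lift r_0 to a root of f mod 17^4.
r_3 = 46626 (mod 83521)

Hensel: r_{i+1} = r_i − f(r_i)·(f′(r_i))^{-1} mod 17^{i+2}, f′(x) = 2x + 14. Iterate:
  r_0 = 12 (mod 17)
  r_1 = 97 (mod 289)
  r_2 = 2409 (mod 4913)
  r_3 = 46626 (mod 83521)
Final: r = 46626 satisfies f(r) ≡ 0 mod 17^4.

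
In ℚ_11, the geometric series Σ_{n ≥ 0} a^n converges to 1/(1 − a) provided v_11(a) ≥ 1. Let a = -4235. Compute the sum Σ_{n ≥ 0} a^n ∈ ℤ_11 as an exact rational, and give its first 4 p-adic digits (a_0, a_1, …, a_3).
Σ a^n = 1/(1 − a) = 1/4236;  first 4 digits = (1, 0, 9, 7)

v_11(a) = 2 ≥ 1, so the series converges in ℤ_11 to 1/(1 − a) = 1/(1 − (-4235)) = 1/4236. Expand this rational in ℤ_11: compute digits iteratively via d_i = x_i mod 11, x_{i+1} = (x_i − d_i)/11. The first 4 digits are (1, 0, 9, 7).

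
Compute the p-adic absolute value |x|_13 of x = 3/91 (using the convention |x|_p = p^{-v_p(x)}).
|3/91|_13 = 13

Step 1 — compute v_13(x) by factoring powers of 13 out of the numerator and denominator: v_13(3/91) = -1. Step 2 — apply |x|_p = p^{-v_p(x)} = 13^{1} = 13.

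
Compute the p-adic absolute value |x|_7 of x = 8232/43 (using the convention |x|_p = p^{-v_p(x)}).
|8232/43|_7 = 1/343

Step 1 — compute v_7(x) by factoring powers of 7 out of the numerator and denominator: v_7(8232/43) = 3. Step 2 — apply |x|_p = p^{-v_p(x)} = 7^{-3} = 1/343.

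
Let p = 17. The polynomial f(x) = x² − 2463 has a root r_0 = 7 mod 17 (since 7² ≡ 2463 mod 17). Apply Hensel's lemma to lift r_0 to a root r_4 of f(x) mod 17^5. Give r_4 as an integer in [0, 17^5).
r_4 = 426826 (mod 1419857)

Hensel's recurrence: r_{i+1} = r_i − f(r_i)·(f′(r_i))^{-1} mod 17^{i+2}, with f′(x) = 2x. Iterate:
  r_0 = 7 (mod 17)
  r_1 = 262 (mod 289)
  r_2 = 4308 (mod 4913)
  r_3 = 9221 (mod 83521)
  r_4 = 426826 (mod 1419857)
Final: r_4 = 426826, and one checks f(r_4) ≡ 0 mod 17^5.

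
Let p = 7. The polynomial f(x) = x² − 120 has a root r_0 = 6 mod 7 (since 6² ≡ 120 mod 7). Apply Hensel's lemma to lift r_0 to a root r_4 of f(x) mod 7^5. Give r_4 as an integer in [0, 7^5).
r_4 = 15987 (mod 16807)

Hensel's recurrence: r_{i+1} = r_i − f(r_i)·(f′(r_i))^{-1} mod 7^{i+2}, with f′(x) = 2x. Iterate:
  r_0 = 6 (mod 7)
  r_1 = 13 (mod 49)
  r_2 = 209 (mod 343)
  r_3 = 1581 (mod 2401)
  r_4 = 15987 (mod 16807)
Final: r_4 = 15987, and one checks f(r_4) ≡ 0 mod 7^5.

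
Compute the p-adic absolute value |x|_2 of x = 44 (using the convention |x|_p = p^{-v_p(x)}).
|44|_2 = 1/4

Step 1 — compute v_2(x) by factoring powers of 2 out of the numerator and denominator: v_2(44) = 2. Step 2 — apply |x|_p = p^{-v_p(x)} = 2^{-2} = 1/4.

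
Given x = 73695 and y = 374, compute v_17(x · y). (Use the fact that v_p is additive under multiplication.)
v_17(27561930) = 4

v_p(x) = 3 (factor: 73695 = 17^3 · 15); v_p(y) = 1 (factor: 374 = 17^1 · 22). Additivity: v_p(xy) = v_p(x) + v_p(y) = 3 + 1 = 4. (Direct check: xy = 27561930 = 17^4 · (330).)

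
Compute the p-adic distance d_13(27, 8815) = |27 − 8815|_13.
d_13(27, 8815) = 1/2197

Step 1 — x − y = 27 − 8815 = -8788. Step 2 — v_13(-8788) = 3 (factor: -8788 = −(13^3 · 4); the sign does not affect v_p). Step 3 — |x − y|_13 = 13^{-3} = 1/2197.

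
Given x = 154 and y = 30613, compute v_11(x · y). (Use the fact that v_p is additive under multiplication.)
v_11(4714402) = 4

v_p(x) = 1 (factor: 154 = 11^1 · 14); v_p(y) = 3 (factor: 30613 = 11^3 · 23). Additivity: v_p(xy) = v_p(x) + v_p(y) = 1 + 3 = 4. (Direct check: xy = 4714402 = 11^4 · (322).)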